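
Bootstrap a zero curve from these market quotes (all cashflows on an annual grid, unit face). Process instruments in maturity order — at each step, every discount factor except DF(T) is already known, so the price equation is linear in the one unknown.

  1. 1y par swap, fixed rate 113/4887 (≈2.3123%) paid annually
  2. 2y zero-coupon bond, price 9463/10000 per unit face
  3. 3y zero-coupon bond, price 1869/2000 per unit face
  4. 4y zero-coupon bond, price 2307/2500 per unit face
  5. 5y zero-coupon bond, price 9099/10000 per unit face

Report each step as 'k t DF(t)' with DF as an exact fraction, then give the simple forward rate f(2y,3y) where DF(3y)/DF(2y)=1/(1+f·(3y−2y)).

1 1 4887/5000
2 2 9463/10000
3 3 1869/2000
4 4 2307/2500
5 5 9099/10000
f(2y,3y) = ((9463/10000)/(1869/2000) − 1)/(1) = 118/9345 ≈ 1.2627%

step 1 [1y] swap r/1=113/4887: DF=(1 − 113/4887·(0))/(1+113/4887) = 4887/5000 ≈ 0.977400
step 2 [2y] zero: DF = P = 9463/10000 ≈ 0.946300
step 3 [3y] zero: DF = P = 1869/2000 ≈ 0.934500
step 4 [4y] zero: DF = P = 2307/2500 ≈ 0.922800
step 5 [5y] zero: DF = P = 9099/10000 ≈ 0.909900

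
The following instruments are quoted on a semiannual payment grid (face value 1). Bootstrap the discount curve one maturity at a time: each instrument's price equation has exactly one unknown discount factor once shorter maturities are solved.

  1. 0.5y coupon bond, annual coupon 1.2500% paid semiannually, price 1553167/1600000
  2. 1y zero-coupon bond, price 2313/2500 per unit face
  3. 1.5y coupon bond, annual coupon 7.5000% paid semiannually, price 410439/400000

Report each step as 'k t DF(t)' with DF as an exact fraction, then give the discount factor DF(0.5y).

step 1 [0.5y] bond c/2=1/160: DF=(1553167/1600000 − 1/160·(0))/(1+1/160) = 9647/10000 ≈ 0.964700
step 2 [1y] zero: DF = P = 2313/2500 ≈ 0.925200
step 3 [1.5y] bond c/2=3/80: DF=(410439/400000 − 3/80·(0.964700+0.925200))/(1+3/80) = 9207/10000 ≈ 0.920700

1 1/2 9647/10000
2 1 2313/2500
3 3/2 9207/10000
DF(0.5y) = 9647/10000 ≈ 0.964700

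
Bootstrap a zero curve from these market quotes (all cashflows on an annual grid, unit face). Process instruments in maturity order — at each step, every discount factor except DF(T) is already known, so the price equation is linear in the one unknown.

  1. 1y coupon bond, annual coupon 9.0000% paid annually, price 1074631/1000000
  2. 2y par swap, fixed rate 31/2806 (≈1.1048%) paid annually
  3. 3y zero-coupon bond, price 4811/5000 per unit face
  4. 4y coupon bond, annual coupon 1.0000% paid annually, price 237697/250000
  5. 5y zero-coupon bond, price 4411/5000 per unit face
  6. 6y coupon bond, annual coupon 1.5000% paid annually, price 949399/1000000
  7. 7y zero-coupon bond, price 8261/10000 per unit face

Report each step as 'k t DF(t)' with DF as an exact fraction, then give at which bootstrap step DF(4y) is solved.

1 1 9859/10000
2 2 9783/10000
3 3 4811/5000
4 4 2281/2500
5 5 4411/5000
6 6 541/625
7 7 8261/10000
DF(4y) is solved at step 4

step 1 [1y] bond c/1=9/100: DF=(1074631/1000000 − 9/100·(0))/(1+9/100) = 9859/10000 ≈ 0.985900
step 2 [2y] swap r/1=31/2806: DF=(1 − 31/2806·(0.985900))/(1+31/2806) = 9783/10000 ≈ 0.978300
step 3 [3y] zero: DF = P = 4811/5000 ≈ 0.962200
step 4 [4y] bond c/1=1/100: DF=(237697/250000 − 1/100·(0.985900+0.978300+0.962200))/(1+1/100) = 2281/2500 ≈ 0.912400
step 5 [5y] zero: DF = P = 4411/5000 ≈ 0.882200
step 6 [6y] bond c/1=3/200: DF=(949399/1000000 − 3/200·(0.985900+0.978300+0.962200+0.912400+0.882200))/(1+3/200) = 541/625 ≈ 0.865600
step 7 [7y] zero: DF = P = 8261/10000 ≈ 0.826100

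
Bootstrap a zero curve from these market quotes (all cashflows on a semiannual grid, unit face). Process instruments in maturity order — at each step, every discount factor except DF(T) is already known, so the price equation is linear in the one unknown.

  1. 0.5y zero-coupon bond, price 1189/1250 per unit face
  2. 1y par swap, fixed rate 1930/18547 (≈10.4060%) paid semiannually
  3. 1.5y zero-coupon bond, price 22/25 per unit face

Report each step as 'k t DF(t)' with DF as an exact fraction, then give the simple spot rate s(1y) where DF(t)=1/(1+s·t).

1 1/2 1189/1250
2 1 1807/2000
3 3/2 22/25
s(1y) = (1/(1807/2000) − 1)/(1) = 193/1807 ≈ 10.6807%

step 1 [0.5y] zero: DF = P = 1189/1250 ≈ 0.951200
step 2 [1y] swap r/2=965/18547: DF=(1 − 965/18547·(0.951200))/(1+965/18547) = 1807/2000 ≈ 0.903500
step 3 [1.5y] zero: DF = P = 22/25 ≈ 0.880000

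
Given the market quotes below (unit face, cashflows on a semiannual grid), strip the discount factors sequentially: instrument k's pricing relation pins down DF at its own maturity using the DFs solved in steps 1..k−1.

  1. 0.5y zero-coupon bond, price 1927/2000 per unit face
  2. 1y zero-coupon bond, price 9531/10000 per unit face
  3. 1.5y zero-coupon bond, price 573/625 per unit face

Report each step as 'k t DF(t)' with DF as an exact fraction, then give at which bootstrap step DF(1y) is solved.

1 1/2 1927/2000
2 1 9531/10000
3 3/2 573/625
DF(1y) is solved at step 2

step 1 [0.5y] zero: DF = P = 1927/2000 ≈ 0.963500
step 2 [1y] zero: DF = P = 9531/10000 ≈ 0.953100
step 3 [1.5y] zero: DF = P = 573/625 ≈ 0.916800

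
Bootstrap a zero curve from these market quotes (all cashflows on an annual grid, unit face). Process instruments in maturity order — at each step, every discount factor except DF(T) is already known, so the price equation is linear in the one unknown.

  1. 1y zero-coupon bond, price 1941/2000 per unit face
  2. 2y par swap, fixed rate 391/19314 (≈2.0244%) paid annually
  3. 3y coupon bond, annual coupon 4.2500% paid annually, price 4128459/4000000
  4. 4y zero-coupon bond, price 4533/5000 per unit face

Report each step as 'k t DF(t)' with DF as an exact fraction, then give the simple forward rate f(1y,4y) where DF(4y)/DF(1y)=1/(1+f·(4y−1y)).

step 1 [1y] zero: DF = P = 1941/2000 ≈ 0.970500
step 2 [2y] swap r/1=391/19314: DF=(1 − 391/19314·(0.970500))/(1+391/19314) = 9609/10000 ≈ 0.960900
step 3 [3y] bond c/1=17/400: DF=(4128459/4000000 − 17/400·(0.970500+0.960900))/(1+17/400) = 9113/10000 ≈ 0.911300
step 4 [4y] zero: DF = P = 4533/5000 ≈ 0.906600

1 1 1941/2000
2 2 9609/10000
3 3 9113/10000
4 4 4533/5000
f(1y,4y) = ((1941/2000)/(4533/5000) − 1)/(3) = 71/3022 ≈ 2.3494%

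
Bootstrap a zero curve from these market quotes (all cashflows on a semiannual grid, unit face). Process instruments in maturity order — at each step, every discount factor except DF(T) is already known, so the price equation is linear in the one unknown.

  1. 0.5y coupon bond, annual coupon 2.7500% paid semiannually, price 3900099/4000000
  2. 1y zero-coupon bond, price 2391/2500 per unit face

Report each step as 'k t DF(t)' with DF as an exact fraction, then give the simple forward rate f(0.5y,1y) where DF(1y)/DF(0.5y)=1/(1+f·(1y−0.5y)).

step 1 [0.5y] bond c/2=11/800: DF=(3900099/4000000 − 11/800·(0))/(1+11/800) = 4809/5000 ≈ 0.961800
step 2 [1y] zero: DF = P = 2391/2500 ≈ 0.956400

1 1/2 4809/5000
2 1 2391/2500
f(0.5y,1y) = ((4809/5000)/(2391/2500) − 1)/(1/2) = 9/797 ≈ 1.1292%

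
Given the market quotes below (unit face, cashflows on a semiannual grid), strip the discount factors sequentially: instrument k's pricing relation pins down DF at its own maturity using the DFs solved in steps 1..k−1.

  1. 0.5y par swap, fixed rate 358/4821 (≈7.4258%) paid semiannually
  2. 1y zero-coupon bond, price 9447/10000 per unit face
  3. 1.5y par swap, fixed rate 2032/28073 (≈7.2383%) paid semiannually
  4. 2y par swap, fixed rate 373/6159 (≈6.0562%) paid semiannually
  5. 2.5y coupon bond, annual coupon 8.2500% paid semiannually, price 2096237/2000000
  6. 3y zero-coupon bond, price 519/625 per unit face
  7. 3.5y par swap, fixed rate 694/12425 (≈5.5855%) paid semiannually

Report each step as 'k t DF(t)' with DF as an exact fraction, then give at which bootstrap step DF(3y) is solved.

step 1 [0.5y] swap r/2=179/4821: DF=(1 − 179/4821·(0))/(1+179/4821) = 4821/5000 ≈ 0.964200
step 2 [1y] zero: DF = P = 9447/10000 ≈ 0.944700
step 3 [1.5y] swap r/2=1016/28073: DF=(1 − 1016/28073·(0.964200+0.944700))/(1+1016/28073) = 1123/1250 ≈ 0.898400
step 4 [2y] swap r/2=373/12318: DF=(1 − 373/12318·(0.964200+0.944700+0.898400))/(1+373/12318) = 8881/10000 ≈ 0.888100
step 5 [2.5y] bond c/2=33/800: DF=(2096237/2000000 − 33/800·(0.964200+0.944700+0.898400+0.888100))/(1+33/800) = 4301/5000 ≈ 0.860200
step 6 [3y] zero: DF = P = 519/625 ≈ 0.830400
step 7 [3.5y] swap r/2=347/12425: DF=(1 − 347/12425·(0.964200+0.944700+0.898400+0.888100+0.860200+0.830400))/(1+347/12425) = 1653/2000 ≈ 0.826500

1 1/2 4821/5000
2 1 9447/10000
3 3/2 1123/1250
4 2 8881/10000
5 5/2 4301/5000
6 3 519/625
7 7/2 1653/2000
DF(3y) is solved at step 6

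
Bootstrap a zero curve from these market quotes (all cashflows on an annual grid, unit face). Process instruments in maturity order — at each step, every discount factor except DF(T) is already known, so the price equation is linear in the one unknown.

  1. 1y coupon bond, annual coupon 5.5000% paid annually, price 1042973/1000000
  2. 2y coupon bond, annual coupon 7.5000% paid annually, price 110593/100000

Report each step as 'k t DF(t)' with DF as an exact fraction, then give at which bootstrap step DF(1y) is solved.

step 1 [1y] bond c/1=11/200: DF=(1042973/1000000 − 11/200·(0))/(1+11/200) = 4943/5000 ≈ 0.988600
step 2 [2y] bond c/1=3/40: DF=(110593/100000 − 3/40·(0.988600))/(1+3/40) = 4799/5000 ≈ 0.959800

1 1 4943/5000
2 2 4799/5000
DF(1y) is solved at step 1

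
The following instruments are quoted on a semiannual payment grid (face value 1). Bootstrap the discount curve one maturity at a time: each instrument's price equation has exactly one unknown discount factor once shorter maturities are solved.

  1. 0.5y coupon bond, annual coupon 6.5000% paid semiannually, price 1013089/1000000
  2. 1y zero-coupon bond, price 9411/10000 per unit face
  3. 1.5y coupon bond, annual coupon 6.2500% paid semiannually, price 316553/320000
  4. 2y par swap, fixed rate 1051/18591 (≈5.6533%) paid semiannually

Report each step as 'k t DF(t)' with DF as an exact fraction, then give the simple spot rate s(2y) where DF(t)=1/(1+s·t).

step 1 [0.5y] bond c/2=13/400: DF=(1013089/1000000 − 13/400·(0))/(1+13/400) = 2453/2500 ≈ 0.981200
step 2 [1y] zero: DF = P = 9411/10000 ≈ 0.941100
step 3 [1.5y] bond c/2=1/32: DF=(316553/320000 − 1/32·(0.981200+0.941100))/(1+1/32) = 901/1000 ≈ 0.901000
step 4 [2y] swap r/2=1051/37182: DF=(1 − 1051/37182·(0.981200+0.941100+0.901000))/(1+1051/37182) = 8949/10000 ≈ 0.894900

1 1/2 2453/2500
2 1 9411/10000
3 3/2 901/1000
4 2 8949/10000
s(2y) = (1/(8949/10000) − 1)/(2) = 1051/17898 ≈ 5.8722%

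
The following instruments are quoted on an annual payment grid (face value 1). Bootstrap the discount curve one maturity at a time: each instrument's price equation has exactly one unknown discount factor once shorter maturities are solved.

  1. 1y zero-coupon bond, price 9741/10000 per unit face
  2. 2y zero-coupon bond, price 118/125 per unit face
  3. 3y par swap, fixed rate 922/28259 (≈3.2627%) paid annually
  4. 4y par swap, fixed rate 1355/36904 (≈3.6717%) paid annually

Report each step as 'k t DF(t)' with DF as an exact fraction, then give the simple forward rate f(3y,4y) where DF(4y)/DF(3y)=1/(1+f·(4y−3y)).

step 1 [1y] zero: DF = P = 9741/10000 ≈ 0.974100
step 2 [2y] zero: DF = P = 118/125 ≈ 0.944000
step 3 [3y] swap r/1=922/28259: DF=(1 − 922/28259·(0.974100+0.944000))/(1+922/28259) = 4539/5000 ≈ 0.907800
step 4 [4y] swap r/1=1355/36904: DF=(1 − 1355/36904·(0.974100+0.944000+0.907800))/(1+1355/36904) = 1729/2000 ≈ 0.864500

1 1 9741/10000
2 2 118/125
3 3 4539/5000
4 4 1729/2000
f(3y,4y) = ((4539/5000)/(1729/2000) − 1)/(1) = 433/8645 ≈ 5.0087%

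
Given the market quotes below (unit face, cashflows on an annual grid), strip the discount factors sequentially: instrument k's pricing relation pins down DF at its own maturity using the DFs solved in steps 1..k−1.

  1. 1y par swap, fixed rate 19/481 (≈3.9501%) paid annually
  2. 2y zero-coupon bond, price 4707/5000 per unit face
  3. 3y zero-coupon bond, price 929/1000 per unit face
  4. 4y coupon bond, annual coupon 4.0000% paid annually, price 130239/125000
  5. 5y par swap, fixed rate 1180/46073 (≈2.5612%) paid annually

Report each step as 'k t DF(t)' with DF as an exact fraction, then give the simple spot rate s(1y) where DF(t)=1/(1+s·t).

step 1 [1y] swap r/1=19/481: DF=(1 − 19/481·(0))/(1+19/481) = 481/500 ≈ 0.962000
step 2 [2y] zero: DF = P = 4707/5000 ≈ 0.941400
step 3 [3y] zero: DF = P = 929/1000 ≈ 0.929000
step 4 [4y] bond c/1=1/25: DF=(130239/125000 − 1/25·(0.962000+0.941400+0.929000))/(1+1/25) = 8929/10000 ≈ 0.892900
step 5 [5y] swap r/1=1180/46073: DF=(1 − 1180/46073·(0.962000+0.941400+0.929000+0.892900))/(1+1180/46073) = 441/500 ≈ 0.882000

1 1 481/500
2 2 4707/5000
3 3 929/1000
4 4 8929/10000
5 5 441/500
s(1y) = (1/(481/500) − 1)/(1) = 19/481 ≈ 3.9501%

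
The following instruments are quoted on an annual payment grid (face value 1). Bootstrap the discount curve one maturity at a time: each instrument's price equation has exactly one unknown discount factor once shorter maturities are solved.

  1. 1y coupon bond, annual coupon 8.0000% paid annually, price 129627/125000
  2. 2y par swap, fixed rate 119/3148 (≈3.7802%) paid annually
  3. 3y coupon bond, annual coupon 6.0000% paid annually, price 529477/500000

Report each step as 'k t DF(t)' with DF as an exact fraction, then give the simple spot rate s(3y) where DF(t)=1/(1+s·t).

1 1 4801/5000
2 2 4643/5000
3 3 8921/10000
s(3y) = (1/(8921/10000) − 1)/(3) = 1079/26763 ≈ 4.0317%

step 1 [1y] bond c/1=2/25: DF=(129627/125000 − 2/25·(0))/(1+2/25) = 4801/5000 ≈ 0.960200
step 2 [2y] swap r/1=119/3148: DF=(1 − 119/3148·(0.960200))/(1+119/3148) = 4643/5000 ≈ 0.928600
step 3 [3y] bond c/1=3/50: DF=(529477/500000 − 3/50·(0.960200+0.928600))/(1+3/50) = 8921/10000 ≈ 0.892100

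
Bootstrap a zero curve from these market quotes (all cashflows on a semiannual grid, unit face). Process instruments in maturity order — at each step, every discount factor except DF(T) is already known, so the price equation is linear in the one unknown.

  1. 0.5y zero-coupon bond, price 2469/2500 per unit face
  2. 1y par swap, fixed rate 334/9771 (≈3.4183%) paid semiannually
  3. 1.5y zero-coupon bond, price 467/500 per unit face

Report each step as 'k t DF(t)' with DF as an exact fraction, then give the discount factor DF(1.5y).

1 1/2 2469/2500
2 1 4833/5000
3 3/2 467/500
DF(1.5y) = 467/500 ≈ 0.934000

step 1 [0.5y] zero: DF = P = 2469/2500 ≈ 0.987600
step 2 [1y] swap r/2=167/9771: DF=(1 − 167/9771·(0.987600))/(1+167/9771) = 4833/5000 ≈ 0.966600
step 3 [1.5y] zero: DF = P = 467/500 ≈ 0.934000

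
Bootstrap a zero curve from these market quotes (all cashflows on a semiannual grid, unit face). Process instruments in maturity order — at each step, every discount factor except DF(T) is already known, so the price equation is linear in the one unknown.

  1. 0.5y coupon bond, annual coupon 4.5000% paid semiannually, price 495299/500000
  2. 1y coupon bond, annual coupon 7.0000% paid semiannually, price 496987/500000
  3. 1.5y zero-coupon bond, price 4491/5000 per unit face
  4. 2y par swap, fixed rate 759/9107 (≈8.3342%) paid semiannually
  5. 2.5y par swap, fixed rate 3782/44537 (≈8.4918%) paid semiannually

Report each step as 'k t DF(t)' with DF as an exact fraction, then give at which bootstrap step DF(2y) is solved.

1 1/2 1211/1250
2 1 2319/2500
3 3/2 4491/5000
4 2 4241/5000
5 5/2 8109/10000
DF(2y) is solved at step 4

step 1 [0.5y] bond c/2=9/400: DF=(495299/500000 − 9/400·(0))/(1+9/400) = 1211/1250 ≈ 0.968800
step 2 [1y] bond c/2=7/200: DF=(496987/500000 − 7/200·(0.968800))/(1+7/200) = 2319/2500 ≈ 0.927600
step 3 [1.5y] zero: DF = P = 4491/5000 ≈ 0.898200
step 4 [2y] swap r/2=759/18214: DF=(1 − 759/18214·(0.968800+0.927600+0.898200))/(1+759/18214) = 4241/5000 ≈ 0.848200
step 5 [2.5y] swap r/2=1891/44537: DF=(1 − 1891/44537·(0.968800+0.927600+0.898200+0.848200))/(1+1891/44537) = 8109/10000 ≈ 0.810900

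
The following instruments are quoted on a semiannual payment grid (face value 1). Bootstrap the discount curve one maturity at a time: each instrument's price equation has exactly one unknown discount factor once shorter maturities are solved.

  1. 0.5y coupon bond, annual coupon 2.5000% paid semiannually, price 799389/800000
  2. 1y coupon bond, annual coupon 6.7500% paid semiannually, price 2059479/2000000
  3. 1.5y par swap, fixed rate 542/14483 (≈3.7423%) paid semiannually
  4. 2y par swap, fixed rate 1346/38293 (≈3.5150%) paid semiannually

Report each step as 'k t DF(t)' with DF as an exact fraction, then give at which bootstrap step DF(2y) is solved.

step 1 [0.5y] bond c/2=1/80: DF=(799389/800000 − 1/80·(0))/(1+1/80) = 9869/10000 ≈ 0.986900
step 2 [1y] bond c/2=27/800: DF=(2059479/2000000 − 27/800·(0.986900))/(1+27/800) = 9639/10000 ≈ 0.963900
step 3 [1.5y] swap r/2=271/14483: DF=(1 − 271/14483·(0.986900+0.963900))/(1+271/14483) = 4729/5000 ≈ 0.945800
step 4 [2y] swap r/2=673/38293: DF=(1 − 673/38293·(0.986900+0.963900+0.945800))/(1+673/38293) = 9327/10000 ≈ 0.932700

1 1/2 9869/10000
2 1 9639/10000
3 3/2 4729/5000
4 2 9327/10000
DF(2y) is solved at step 4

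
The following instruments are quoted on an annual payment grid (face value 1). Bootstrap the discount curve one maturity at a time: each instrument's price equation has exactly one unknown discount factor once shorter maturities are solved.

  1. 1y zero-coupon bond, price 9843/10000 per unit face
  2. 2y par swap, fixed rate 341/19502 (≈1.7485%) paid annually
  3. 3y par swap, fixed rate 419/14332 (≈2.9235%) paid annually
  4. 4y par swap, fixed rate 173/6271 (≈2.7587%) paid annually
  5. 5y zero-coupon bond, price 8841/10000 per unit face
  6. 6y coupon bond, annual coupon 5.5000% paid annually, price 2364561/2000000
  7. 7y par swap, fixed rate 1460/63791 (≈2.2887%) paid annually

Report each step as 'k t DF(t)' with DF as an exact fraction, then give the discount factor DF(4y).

step 1 [1y] zero: DF = P = 9843/10000 ≈ 0.984300
step 2 [2y] swap r/1=341/19502: DF=(1 − 341/19502·(0.984300))/(1+341/19502) = 9659/10000 ≈ 0.965900
step 3 [3y] swap r/1=419/14332: DF=(1 − 419/14332·(0.984300+0.965900))/(1+419/14332) = 4581/5000 ≈ 0.916200
step 4 [4y] swap r/1=173/6271: DF=(1 − 173/6271·(0.984300+0.965900+0.916200))/(1+173/6271) = 4481/5000 ≈ 0.896200
step 5 [5y] zero: DF = P = 8841/10000 ≈ 0.884100
step 6 [6y] bond c/1=11/200: DF=(2364561/2000000 − 11/200·(0.984300+0.965900+0.916200+0.896200+0.884100))/(1+11/200) = 549/625 ≈ 0.878400
step 7 [7y] swap r/1=1460/63791: DF=(1 − 1460/63791·(0.984300+0.965900+0.916200+0.896200+0.884100+0.878400))/(1+1460/63791) = 427/500 ≈ 0.854000

1 1 9843/10000
2 2 9659/10000
3 3 4581/5000
4 4 4481/5000
5 5 8841/10000
6 6 549/625
7 7 427/500
DF(4y) = 4481/5000 ≈ 0.896200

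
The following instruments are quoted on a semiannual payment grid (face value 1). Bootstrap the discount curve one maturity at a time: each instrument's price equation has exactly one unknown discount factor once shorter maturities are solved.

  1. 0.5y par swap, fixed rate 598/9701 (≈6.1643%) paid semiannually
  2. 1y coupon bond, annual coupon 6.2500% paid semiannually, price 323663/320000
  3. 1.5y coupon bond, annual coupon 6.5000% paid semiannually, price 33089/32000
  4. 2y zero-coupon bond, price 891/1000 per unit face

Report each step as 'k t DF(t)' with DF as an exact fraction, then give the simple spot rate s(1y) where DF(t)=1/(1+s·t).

step 1 [0.5y] swap r/2=299/9701: DF=(1 − 299/9701·(0))/(1+299/9701) = 9701/10000 ≈ 0.970100
step 2 [1y] bond c/2=1/32: DF=(323663/320000 − 1/32·(0.970100))/(1+1/32) = 4757/5000 ≈ 0.951400
step 3 [1.5y] bond c/2=13/400: DF=(33089/32000 − 13/400·(0.970100+0.951400))/(1+13/400) = 941/1000 ≈ 0.941000
step 4 [2y] zero: DF = P = 891/1000 ≈ 0.891000

1 1/2 9701/10000
2 1 4757/5000
3 3/2 941/1000
4 2 891/1000
s(1y) = (1/(4757/5000) − 1)/(1) = 243/4757 ≈ 5.1083%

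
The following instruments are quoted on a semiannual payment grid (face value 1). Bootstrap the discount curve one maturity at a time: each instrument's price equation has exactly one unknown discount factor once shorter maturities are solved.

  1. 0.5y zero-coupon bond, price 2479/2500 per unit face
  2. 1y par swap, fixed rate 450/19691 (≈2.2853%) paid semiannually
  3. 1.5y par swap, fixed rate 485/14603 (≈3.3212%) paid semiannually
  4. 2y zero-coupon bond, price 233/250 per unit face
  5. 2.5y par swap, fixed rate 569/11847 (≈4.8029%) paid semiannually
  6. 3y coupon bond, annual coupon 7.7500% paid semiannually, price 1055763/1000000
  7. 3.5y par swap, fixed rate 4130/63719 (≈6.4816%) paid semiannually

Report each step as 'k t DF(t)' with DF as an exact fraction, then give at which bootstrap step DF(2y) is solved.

1 1/2 2479/2500
2 1 391/400
3 3/2 1903/2000
4 2 233/250
5 5/2 4431/5000
6 3 2099/2500
7 7/2 1587/2000
DF(2y) is solved at step 4

step 1 [0.5y] zero: DF = P = 2479/2500 ≈ 0.991600
step 2 [1y] swap r/2=225/19691: DF=(1 − 225/19691·(0.991600))/(1+225/19691) = 391/400 ≈ 0.977500
step 3 [1.5y] swap r/2=485/29206: DF=(1 − 485/29206·(0.991600+0.977500))/(1+485/29206) = 1903/2000 ≈ 0.951500
step 4 [2y] zero: DF = P = 233/250 ≈ 0.932000
step 5 [2.5y] swap r/2=569/23694: DF=(1 − 569/23694·(0.991600+0.977500+0.951500+0.932000))/(1+569/23694) = 4431/5000 ≈ 0.886200
step 6 [3y] bond c/2=31/800: DF=(1055763/1000000 − 31/800·(0.991600+0.977500+0.951500+0.932000+0.886200))/(1+31/800) = 2099/2500 ≈ 0.839600
step 7 [3.5y] swap r/2=2065/63719: DF=(1 − 2065/63719·(0.991600+0.977500+0.951500+0.932000+0.886200+0.839600))/(1+2065/63719) = 1587/2000 ≈ 0.793500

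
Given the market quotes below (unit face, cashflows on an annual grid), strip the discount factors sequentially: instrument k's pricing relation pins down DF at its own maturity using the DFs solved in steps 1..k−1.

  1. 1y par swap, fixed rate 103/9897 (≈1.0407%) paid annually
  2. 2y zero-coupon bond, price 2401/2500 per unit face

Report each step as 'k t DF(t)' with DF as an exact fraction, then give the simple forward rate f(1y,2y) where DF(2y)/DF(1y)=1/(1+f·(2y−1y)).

1 1 9897/10000
2 2 2401/2500
f(1y,2y) = ((9897/10000)/(2401/2500) − 1)/(1) = 293/9604 ≈ 3.0508%

step 1 [1y] swap r/1=103/9897: DF=(1 − 103/9897·(0))/(1+103/9897) = 9897/10000 ≈ 0.989700
step 2 [2y] zero: DF = P = 2401/2500 ≈ 0.960400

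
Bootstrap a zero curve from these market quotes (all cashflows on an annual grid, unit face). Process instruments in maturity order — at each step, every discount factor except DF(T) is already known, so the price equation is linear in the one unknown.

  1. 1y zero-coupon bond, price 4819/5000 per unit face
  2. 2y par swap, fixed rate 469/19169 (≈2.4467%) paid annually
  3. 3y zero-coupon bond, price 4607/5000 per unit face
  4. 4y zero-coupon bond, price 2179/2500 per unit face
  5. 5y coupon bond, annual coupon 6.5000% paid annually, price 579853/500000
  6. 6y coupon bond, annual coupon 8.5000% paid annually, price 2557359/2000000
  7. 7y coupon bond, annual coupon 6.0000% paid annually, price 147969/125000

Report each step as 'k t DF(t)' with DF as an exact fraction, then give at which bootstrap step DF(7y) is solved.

1 1 4819/5000
2 2 9531/10000
3 3 4607/5000
4 4 2179/2500
5 5 69/80
6 6 8203/10000
7 7 1623/2000
DF(7y) is solved at step 7

step 1 [1y] zero: DF = P = 4819/5000 ≈ 0.963800
step 2 [2y] swap r/1=469/19169: DF=(1 − 469/19169·(0.963800))/(1+469/19169) = 9531/10000 ≈ 0.953100
step 3 [3y] zero: DF = P = 4607/5000 ≈ 0.921400
step 4 [4y] zero: DF = P = 2179/2500 ≈ 0.871600
step 5 [5y] bond c/1=13/200: DF=(579853/500000 − 13/200·(0.963800+0.953100+0.921400+0.871600))/(1+13/200) = 69/80 ≈ 0.862500
step 6 [6y] bond c/1=17/200: DF=(2557359/2000000 − 17/200·(0.963800+0.953100+0.921400+0.871600+0.862500))/(1+17/200) = 8203/10000 ≈ 0.820300
step 7 [7y] bond c/1=3/50: DF=(147969/125000 − 3/50·(0.963800+0.953100+0.921400+0.871600+0.862500+0.820300))/(1+3/50) = 1623/2000 ≈ 0.811500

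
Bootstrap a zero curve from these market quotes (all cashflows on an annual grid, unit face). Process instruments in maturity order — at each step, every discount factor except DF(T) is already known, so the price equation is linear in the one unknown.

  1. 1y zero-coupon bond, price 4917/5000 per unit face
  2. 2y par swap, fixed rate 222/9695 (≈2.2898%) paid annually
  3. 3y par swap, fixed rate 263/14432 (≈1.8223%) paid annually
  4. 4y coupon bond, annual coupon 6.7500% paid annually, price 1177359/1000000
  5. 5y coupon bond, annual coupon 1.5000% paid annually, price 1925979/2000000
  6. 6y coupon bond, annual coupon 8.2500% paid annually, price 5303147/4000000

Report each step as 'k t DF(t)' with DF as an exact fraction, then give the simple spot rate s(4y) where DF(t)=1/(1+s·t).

step 1 [1y] zero: DF = P = 4917/5000 ≈ 0.983400
step 2 [2y] swap r/1=222/9695: DF=(1 − 222/9695·(0.983400))/(1+222/9695) = 2389/2500 ≈ 0.955600
step 3 [3y] swap r/1=263/14432: DF=(1 − 263/14432·(0.983400+0.955600))/(1+263/14432) = 4737/5000 ≈ 0.947400
step 4 [4y] bond c/1=27/400: DF=(1177359/1000000 − 27/400·(0.983400+0.955600+0.947400))/(1+27/400) = 2301/2500 ≈ 0.920400
step 5 [5y] bond c/1=3/200: DF=(1925979/2000000 − 3/200·(0.983400+0.955600+0.947400+0.920400))/(1+3/200) = 357/400 ≈ 0.892500
step 6 [6y] bond c/1=33/400: DF=(5303147/4000000 − 33/400·(0.983400+0.955600+0.947400+0.920400+0.892500))/(1+33/400) = 4333/5000 ≈ 0.866600

1 1 4917/5000
2 2 2389/2500
3 3 4737/5000
4 4 2301/2500
5 5 357/400
6 6 4333/5000
s(4y) = (1/(2301/2500) − 1)/(4) = 199/9204 ≈ 2.1621%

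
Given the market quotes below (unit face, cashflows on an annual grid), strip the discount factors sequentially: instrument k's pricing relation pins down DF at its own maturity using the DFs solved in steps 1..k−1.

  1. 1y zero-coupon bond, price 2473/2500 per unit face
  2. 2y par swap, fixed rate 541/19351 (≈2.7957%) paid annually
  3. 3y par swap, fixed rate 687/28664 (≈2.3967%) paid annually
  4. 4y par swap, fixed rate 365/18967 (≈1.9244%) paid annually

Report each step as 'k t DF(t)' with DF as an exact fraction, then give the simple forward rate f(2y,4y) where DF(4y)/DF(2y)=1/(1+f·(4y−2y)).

1 1 2473/2500
2 2 9459/10000
3 3 9313/10000
4 4 927/1000
f(2y,4y) = ((9459/10000)/(927/1000) − 1)/(2) = 21/2060 ≈ 1.0194%

step 1 [1y] zero: DF = P = 2473/2500 ≈ 0.989200
step 2 [2y] swap r/1=541/19351: DF=(1 − 541/19351·(0.989200))/(1+541/19351) = 9459/10000 ≈ 0.945900
step 3 [3y] swap r/1=687/28664: DF=(1 − 687/28664·(0.989200+0.945900))/(1+687/28664) = 9313/10000 ≈ 0.931300
step 4 [4y] swap r/1=365/18967: DF=(1 − 365/18967·(0.989200+0.945900+0.931300))/(1+365/18967) = 927/1000 ≈ 0.927000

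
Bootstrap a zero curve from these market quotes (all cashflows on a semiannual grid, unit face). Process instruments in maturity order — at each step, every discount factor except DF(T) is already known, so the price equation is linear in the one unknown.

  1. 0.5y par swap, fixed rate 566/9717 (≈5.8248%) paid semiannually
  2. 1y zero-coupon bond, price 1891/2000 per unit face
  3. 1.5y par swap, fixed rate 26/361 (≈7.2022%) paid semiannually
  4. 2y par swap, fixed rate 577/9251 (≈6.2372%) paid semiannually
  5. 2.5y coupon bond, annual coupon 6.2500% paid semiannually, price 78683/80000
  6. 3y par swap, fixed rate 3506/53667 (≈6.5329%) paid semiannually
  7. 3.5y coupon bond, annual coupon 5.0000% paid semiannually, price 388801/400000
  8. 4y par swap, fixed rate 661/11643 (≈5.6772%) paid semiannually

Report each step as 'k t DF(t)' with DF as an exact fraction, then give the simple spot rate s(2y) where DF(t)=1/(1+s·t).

1 1/2 9717/10000
2 1 1891/2000
3 3/2 4493/5000
4 2 4423/5000
5 5/2 526/625
6 3 8247/10000
7 7/2 4087/5000
8 4 8017/10000
s(2y) = (1/(4423/5000) − 1)/(2) = 577/8846 ≈ 6.5227%

step 1 [0.5y] swap r/2=283/9717: DF=(1 − 283/9717·(0))/(1+283/9717) = 9717/10000 ≈ 0.971700
step 2 [1y] zero: DF = P = 1891/2000 ≈ 0.945500
step 3 [1.5y] swap r/2=13/361: DF=(1 − 13/361·(0.971700+0.945500))/(1+13/361) = 4493/5000 ≈ 0.898600
step 4 [2y] swap r/2=577/18502: DF=(1 − 577/18502·(0.971700+0.945500+0.898600))/(1+577/18502) = 4423/5000 ≈ 0.884600
step 5 [2.5y] bond c/2=1/32: DF=(78683/80000 − 1/32·(0.971700+0.945500+0.898600+0.884600))/(1+1/32) = 526/625 ≈ 0.841600
step 6 [3y] swap r/2=1753/53667: DF=(1 − 1753/53667·(0.971700+0.945500+0.898600+0.884600+0.841600))/(1+1753/53667) = 8247/10000 ≈ 0.824700
step 7 [3.5y] bond c/2=1/40: DF=(388801/400000 − 1/40·(0.971700+0.945500+0.898600+0.884600+0.841600+0.824700))/(1+1/40) = 4087/5000 ≈ 0.817400
step 8 [4y] swap r/2=661/23286: DF=(1 − 661/23286·(0.971700+0.945500+0.898600+0.884600+0.841600+0.824700+0.817400))/(1+661/23286) = 8017/10000 ≈ 0.801700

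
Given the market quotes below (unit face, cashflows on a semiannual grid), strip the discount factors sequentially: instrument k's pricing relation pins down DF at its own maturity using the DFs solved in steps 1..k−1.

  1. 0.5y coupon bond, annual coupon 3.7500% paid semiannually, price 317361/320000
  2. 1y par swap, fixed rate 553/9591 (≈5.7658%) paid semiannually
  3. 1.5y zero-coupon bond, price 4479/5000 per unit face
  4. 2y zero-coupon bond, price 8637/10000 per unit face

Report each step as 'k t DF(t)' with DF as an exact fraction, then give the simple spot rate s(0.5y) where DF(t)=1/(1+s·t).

step 1 [0.5y] bond c/2=3/160: DF=(317361/320000 − 3/160·(0))/(1+3/160) = 1947/2000 ≈ 0.973500
step 2 [1y] swap r/2=553/19182: DF=(1 − 553/19182·(0.973500))/(1+553/19182) = 9447/10000 ≈ 0.944700
step 3 [1.5y] zero: DF = P = 4479/5000 ≈ 0.895800
step 4 [2y] zero: DF = P = 8637/10000 ≈ 0.863700

1 1/2 1947/2000
2 1 9447/10000
3 3/2 4479/5000
4 2 8637/10000
s(0.5y) = (1/(1947/2000) − 1)/(1/2) = 106/1947 ≈ 5.4443%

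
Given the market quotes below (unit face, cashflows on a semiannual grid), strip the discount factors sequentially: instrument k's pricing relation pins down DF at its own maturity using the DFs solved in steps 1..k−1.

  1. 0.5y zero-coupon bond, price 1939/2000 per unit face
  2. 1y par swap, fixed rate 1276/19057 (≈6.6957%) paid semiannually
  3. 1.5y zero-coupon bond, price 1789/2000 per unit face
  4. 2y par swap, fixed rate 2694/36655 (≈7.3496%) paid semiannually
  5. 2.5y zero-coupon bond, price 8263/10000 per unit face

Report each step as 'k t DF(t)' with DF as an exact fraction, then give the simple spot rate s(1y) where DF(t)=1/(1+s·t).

1 1/2 1939/2000
2 1 4681/5000
3 3/2 1789/2000
4 2 8653/10000
5 5/2 8263/10000
s(1y) = (1/(4681/5000) − 1)/(1) = 319/4681 ≈ 6.8148%

step 1 [0.5y] zero: DF = P = 1939/2000 ≈ 0.969500
step 2 [1y] swap r/2=638/19057: DF=(1 − 638/19057·(0.969500))/(1+638/19057) = 4681/5000 ≈ 0.936200
step 3 [1.5y] zero: DF = P = 1789/2000 ≈ 0.894500
step 4 [2y] swap r/2=1347/36655: DF=(1 − 1347/36655·(0.969500+0.936200+0.894500))/(1+1347/36655) = 8653/10000 ≈ 0.865300
step 5 [2.5y] zero: DF = P = 8263/10000 ≈ 0.826300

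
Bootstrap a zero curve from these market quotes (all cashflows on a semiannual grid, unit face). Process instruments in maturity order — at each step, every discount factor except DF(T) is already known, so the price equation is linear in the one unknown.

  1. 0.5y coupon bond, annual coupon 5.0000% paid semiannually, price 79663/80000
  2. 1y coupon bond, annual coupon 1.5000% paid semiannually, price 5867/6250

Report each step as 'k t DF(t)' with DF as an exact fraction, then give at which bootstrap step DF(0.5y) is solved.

step 1 [0.5y] bond c/2=1/40: DF=(79663/80000 − 1/40·(0))/(1+1/40) = 1943/2000 ≈ 0.971500
step 2 [1y] bond c/2=3/400: DF=(5867/6250 − 3/400·(0.971500))/(1+3/400) = 1849/2000 ≈ 0.924500

1 1/2 1943/2000
2 1 1849/2000
DF(0.5y) is solved at step 1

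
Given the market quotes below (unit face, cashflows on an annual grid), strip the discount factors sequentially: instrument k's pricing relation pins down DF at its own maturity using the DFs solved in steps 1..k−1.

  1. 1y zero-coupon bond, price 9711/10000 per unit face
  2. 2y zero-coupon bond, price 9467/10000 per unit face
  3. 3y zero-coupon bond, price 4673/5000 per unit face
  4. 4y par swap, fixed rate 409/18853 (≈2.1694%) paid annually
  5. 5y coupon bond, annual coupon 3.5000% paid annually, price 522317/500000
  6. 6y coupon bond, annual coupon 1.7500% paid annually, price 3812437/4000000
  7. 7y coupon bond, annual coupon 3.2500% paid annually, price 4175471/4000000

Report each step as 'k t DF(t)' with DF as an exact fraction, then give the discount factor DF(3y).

1 1 9711/10000
2 2 9467/10000
3 3 4673/5000
4 4 4591/5000
5 5 4409/5000
6 6 8567/10000
7 7 1047/1250
DF(3y) = 4673/5000 ≈ 0.934600

step 1 [1y] zero: DF = P = 9711/10000 ≈ 0.971100
step 2 [2y] zero: DF = P = 9467/10000 ≈ 0.946700
step 3 [3y] zero: DF = P = 4673/5000 ≈ 0.934600
step 4 [4y] swap r/1=409/18853: DF=(1 − 409/18853·(0.971100+0.946700+0.934600))/(1+409/18853) = 4591/5000 ≈ 0.918200
step 5 [5y] bond c/1=7/200: DF=(522317/500000 − 7/200·(0.971100+0.946700+0.934600+0.918200))/(1+7/200) = 4409/5000 ≈ 0.881800
step 6 [6y] bond c/1=7/400: DF=(3812437/4000000 − 7/400·(0.971100+0.946700+0.934600+0.918200+0.881800))/(1+7/400) = 8567/10000 ≈ 0.856700
step 7 [7y] bond c/1=13/400: DF=(4175471/4000000 − 13/400·(0.971100+0.946700+0.934600+0.918200+0.881800+0.856700))/(1+13/400) = 1047/1250 ≈ 0.837600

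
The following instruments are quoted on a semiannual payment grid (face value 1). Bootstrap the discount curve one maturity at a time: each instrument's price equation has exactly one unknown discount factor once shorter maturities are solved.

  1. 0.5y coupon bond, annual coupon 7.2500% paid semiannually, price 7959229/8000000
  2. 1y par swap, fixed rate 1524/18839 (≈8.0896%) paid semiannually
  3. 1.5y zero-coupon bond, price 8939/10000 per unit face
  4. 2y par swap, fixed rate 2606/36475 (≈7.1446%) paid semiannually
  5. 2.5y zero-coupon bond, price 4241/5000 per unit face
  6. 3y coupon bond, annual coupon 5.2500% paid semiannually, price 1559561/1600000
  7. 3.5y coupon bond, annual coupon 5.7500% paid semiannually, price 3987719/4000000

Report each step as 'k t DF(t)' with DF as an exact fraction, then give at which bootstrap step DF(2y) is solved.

1 1/2 9601/10000
2 1 4619/5000
3 3/2 8939/10000
4 2 8697/10000
5 5/2 4241/5000
6 3 2087/2500
7 7/2 8201/10000
DF(2y) is solved at step 4

step 1 [0.5y] bond c/2=29/800: DF=(7959229/8000000 − 29/800·(0))/(1+29/800) = 9601/10000 ≈ 0.960100
step 2 [1y] swap r/2=762/18839: DF=(1 − 762/18839·(0.960100))/(1+762/18839) = 4619/5000 ≈ 0.923800
step 3 [1.5y] zero: DF = P = 8939/10000 ≈ 0.893900
step 4 [2y] swap r/2=1303/36475: DF=(1 − 1303/36475·(0.960100+0.923800+0.893900))/(1+1303/36475) = 8697/10000 ≈ 0.869700
step 5 [2.5y] zero: DF = P = 4241/5000 ≈ 0.848200
step 6 [3y] bond c/2=21/800: DF=(1559561/1600000 − 21/800·(0.960100+0.923800+0.893900+0.869700+0.848200))/(1+21/800) = 2087/2500 ≈ 0.834800
step 7 [3.5y] bond c/2=23/800: DF=(3987719/4000000 − 23/800·(0.960100+0.923800+0.893900+0.869700+0.848200+0.834800))/(1+23/800) = 8201/10000 ≈ 0.820100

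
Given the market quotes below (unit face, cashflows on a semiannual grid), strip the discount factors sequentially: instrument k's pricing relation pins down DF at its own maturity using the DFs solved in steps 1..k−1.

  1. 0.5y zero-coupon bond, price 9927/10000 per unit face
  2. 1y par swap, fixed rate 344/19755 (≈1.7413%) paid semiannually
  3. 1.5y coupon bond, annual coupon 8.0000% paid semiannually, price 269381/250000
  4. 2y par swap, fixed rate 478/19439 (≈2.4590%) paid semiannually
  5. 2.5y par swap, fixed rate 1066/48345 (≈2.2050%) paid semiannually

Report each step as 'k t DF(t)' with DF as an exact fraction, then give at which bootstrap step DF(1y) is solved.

1 1/2 9927/10000
2 1 2457/2500
3 3/2 9601/10000
4 2 4761/5000
5 5/2 9467/10000
DF(1y) is solved at step 2

step 1 [0.5y] zero: DF = P = 9927/10000 ≈ 0.992700
step 2 [1y] swap r/2=172/19755: DF=(1 − 172/19755·(0.992700))/(1+172/19755) = 2457/2500 ≈ 0.982800
step 3 [1.5y] bond c/2=1/25: DF=(269381/250000 − 1/25·(0.992700+0.982800))/(1+1/25) = 9601/10000 ≈ 0.960100
step 4 [2y] swap r/2=239/19439: DF=(1 − 239/19439·(0.992700+0.982800+0.960100))/(1+239/19439) = 4761/5000 ≈ 0.952200
step 5 [2.5y] swap r/2=533/48345: DF=(1 − 533/48345·(0.992700+0.982800+0.960100+0.952200))/(1+533/48345) = 9467/10000 ≈ 0.946700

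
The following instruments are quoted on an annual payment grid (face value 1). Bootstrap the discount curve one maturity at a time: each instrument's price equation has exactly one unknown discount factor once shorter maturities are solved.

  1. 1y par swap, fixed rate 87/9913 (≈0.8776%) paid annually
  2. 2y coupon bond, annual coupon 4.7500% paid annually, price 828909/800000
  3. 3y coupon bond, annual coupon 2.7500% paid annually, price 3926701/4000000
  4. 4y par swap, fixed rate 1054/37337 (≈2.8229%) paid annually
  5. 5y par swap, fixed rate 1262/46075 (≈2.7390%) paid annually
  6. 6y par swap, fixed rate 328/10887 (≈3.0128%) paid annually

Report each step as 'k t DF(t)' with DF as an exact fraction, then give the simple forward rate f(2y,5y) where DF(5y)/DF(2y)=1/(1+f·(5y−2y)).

1 1 9913/10000
2 2 4721/5000
3 3 2259/2500
4 4 4473/5000
5 5 4369/5000
6 6 209/250
f(2y,5y) = ((4721/5000)/(4369/5000) − 1)/(3) = 352/13107 ≈ 2.6856%

step 1 [1y] swap r/1=87/9913: DF=(1 − 87/9913·(0))/(1+87/9913) = 9913/10000 ≈ 0.991300
step 2 [2y] bond c/1=19/400: DF=(828909/800000 − 19/400·(0.991300))/(1+19/400) = 4721/5000 ≈ 0.944200
step 3 [3y] bond c/1=11/400: DF=(3926701/4000000 − 11/400·(0.991300+0.944200))/(1+11/400) = 2259/2500 ≈ 0.903600
step 4 [4y] swap r/1=1054/37337: DF=(1 − 1054/37337·(0.991300+0.944200+0.903600))/(1+1054/37337) = 4473/5000 ≈ 0.894600
step 5 [5y] swap r/1=1262/46075: DF=(1 − 1262/46075·(0.991300+0.944200+0.903600+0.894600))/(1+1262/46075) = 4369/5000 ≈ 0.873800
step 6 [6y] swap r/1=328/10887: DF=(1 − 328/10887·(0.991300+0.944200+0.903600+0.894600+0.873800))/(1+328/10887) = 209/250 ≈ 0.836000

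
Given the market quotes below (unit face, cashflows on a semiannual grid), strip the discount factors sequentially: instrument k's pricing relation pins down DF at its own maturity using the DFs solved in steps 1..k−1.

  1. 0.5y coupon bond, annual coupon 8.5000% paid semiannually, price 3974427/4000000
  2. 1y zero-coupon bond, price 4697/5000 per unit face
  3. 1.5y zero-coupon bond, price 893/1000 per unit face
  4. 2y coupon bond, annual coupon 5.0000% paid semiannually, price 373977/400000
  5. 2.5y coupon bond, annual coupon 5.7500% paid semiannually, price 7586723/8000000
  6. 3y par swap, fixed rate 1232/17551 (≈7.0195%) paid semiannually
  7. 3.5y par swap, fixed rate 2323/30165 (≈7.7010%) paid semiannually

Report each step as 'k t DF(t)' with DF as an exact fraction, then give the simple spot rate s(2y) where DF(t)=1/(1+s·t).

step 1 [0.5y] bond c/2=17/400: DF=(3974427/4000000 − 17/400·(0))/(1+17/400) = 9531/10000 ≈ 0.953100
step 2 [1y] zero: DF = P = 4697/5000 ≈ 0.939400
step 3 [1.5y] zero: DF = P = 893/1000 ≈ 0.893000
step 4 [2y] bond c/2=1/40: DF=(373977/400000 − 1/40·(0.953100+0.939400+0.893000))/(1+1/40) = 4221/5000 ≈ 0.844200
step 5 [2.5y] bond c/2=23/800: DF=(7586723/8000000 − 23/800·(0.953100+0.939400+0.893000+0.844200))/(1+23/800) = 2051/2500 ≈ 0.820400
step 6 [3y] swap r/2=616/17551: DF=(1 − 616/17551·(0.953100+0.939400+0.893000+0.844200+0.820400))/(1+616/17551) = 1019/1250 ≈ 0.815200
step 7 [3.5y] swap r/2=2323/60330: DF=(1 − 2323/60330·(0.953100+0.939400+0.893000+0.844200+0.820400+0.815200))/(1+2323/60330) = 7677/10000 ≈ 0.767700

1 1/2 9531/10000
2 1 4697/5000
3 3/2 893/1000
4 2 4221/5000
5 5/2 2051/2500
6 3 1019/1250
7 7/2 7677/10000
s(2y) = (1/(4221/5000) − 1)/(2) = 779/8442 ≈ 9.2277%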